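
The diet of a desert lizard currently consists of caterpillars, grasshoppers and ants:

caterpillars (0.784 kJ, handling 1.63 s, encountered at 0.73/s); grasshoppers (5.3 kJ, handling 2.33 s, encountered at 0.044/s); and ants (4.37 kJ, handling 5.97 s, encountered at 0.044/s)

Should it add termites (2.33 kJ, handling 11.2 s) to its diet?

No

Intake rate on the current diet: R = (0.73×0.784 + 0.044×5.3 + 0.044×4.37) / (1 + 0.73×1.63 + 0.044×2.33 + 0.044×5.97) = 0.9978/2.555 = 0.3905 kJ/s.
Profitability of termites: 2.33/11.2 = 0.208 kJ/s.
0.208 < 0.3905, so adding termites would lower the average — exclude it.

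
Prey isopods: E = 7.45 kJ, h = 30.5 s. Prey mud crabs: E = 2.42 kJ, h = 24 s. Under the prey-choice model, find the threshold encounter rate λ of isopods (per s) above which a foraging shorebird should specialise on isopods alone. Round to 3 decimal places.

The zero-one rule: include mud crabs iff E₂/h₂ > λE₁/(1+λh₁). Equality gives the switch point.
λE₁h₂ = E₂ + λE₂h₁ ⇒ λ = E₂/(E₁h₂ − E₂h₁) = 2.42/(178.8 − 73.81) = 0.02305 per s.

0.023 per s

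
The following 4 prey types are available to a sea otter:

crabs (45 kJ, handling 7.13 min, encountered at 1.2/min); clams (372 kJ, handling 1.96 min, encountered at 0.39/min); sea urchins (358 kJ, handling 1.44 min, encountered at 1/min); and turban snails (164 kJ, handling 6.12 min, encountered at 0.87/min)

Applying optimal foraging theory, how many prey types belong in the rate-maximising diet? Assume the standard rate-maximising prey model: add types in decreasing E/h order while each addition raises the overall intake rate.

2

Rank by E/h (kJ/min): sea urchins 249, clams 190, turban snails 26.8, crabs 6.31. Include each in turn until the next type's E/h falls below the running intake rate.
Rate on top 1: 146.7. clams: 190 > 146.7 → include.
Rate on top 2: 157. turban snails: 26.8 < 157 → exclude; stop.
Optimal diet: sea urchins, clams — 2 of 4 types.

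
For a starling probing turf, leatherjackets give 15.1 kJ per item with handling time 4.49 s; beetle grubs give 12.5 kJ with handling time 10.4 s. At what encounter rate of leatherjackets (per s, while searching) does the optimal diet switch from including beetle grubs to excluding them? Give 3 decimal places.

Drop beetle grubs once their profitability E₂/h₂ falls below the rate achievable on leatherjackets alone: E₂/h₂ = λE₁/(1 + λh₁).
Solve for λ: λE₁h₂ = E₂(1 + λh₁) → λ(E₁h₂ − E₂h₁) = E₂ → λ = E₂/(E₁h₂ − E₂h₁).
λ = 12.5/(15.1×10.4 − 12.5×4.49) = 12.5/100.9 = 0.1239 per s.

0.124 per s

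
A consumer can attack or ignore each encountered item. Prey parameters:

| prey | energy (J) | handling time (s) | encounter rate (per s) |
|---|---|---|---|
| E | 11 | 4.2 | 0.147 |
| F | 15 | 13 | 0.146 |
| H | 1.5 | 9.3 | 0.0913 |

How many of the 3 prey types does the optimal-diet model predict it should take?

Rank by E/h (J/s): E 2.62, F 1.15, H 0.161. Include each in turn until the next type's E/h falls below the running intake rate.
Rate on top 1: 0.9998. F: 1.15 > 0.9998 → include.
Rate on top 2: 1.083. H: 0.161 < 1.083 → exclude; stop.
Optimal diet: E, F — 2 of 3 types.

2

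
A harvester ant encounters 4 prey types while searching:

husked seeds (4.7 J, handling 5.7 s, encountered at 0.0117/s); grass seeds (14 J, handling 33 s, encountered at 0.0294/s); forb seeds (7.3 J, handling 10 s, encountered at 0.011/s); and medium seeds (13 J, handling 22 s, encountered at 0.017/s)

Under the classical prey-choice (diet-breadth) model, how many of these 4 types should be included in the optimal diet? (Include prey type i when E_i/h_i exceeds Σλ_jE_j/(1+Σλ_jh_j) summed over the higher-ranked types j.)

4

Profitabilities (E/h, J/s): husked seeds 0.825, forb seeds 0.73, medium seeds 0.591, grass seeds 0.424. Add prey in this order while the next type's profitability exceeds the intake rate on those already taken.
Rate on top 1: 0.05155. forb seeds: 0.73 > 0.05155 → include.
Rate on top 2: 0.115. medium seeds: 0.591 > 0.115 → include.
Rate on top 3: 0.2298. grass seeds: 0.424 > 0.2298 → include.
Optimal diet: husked seeds, forb seeds, medium seeds, grass seeds — 4 of 4 types.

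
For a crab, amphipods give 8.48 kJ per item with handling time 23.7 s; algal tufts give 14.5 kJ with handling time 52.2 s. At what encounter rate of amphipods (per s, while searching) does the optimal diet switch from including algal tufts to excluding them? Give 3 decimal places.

0.146 per s

At the threshold, the rate on amphipods alone equals the profitability of algal tufts: λ·8.48/(1 + λ·23.7) = 14.5/52.2 = 0.2778.
Rearranging, λ(8.48 − 0.2778×23.7) = 0.2778, so λ = 0.2778/1.897 = 0.1465 per s.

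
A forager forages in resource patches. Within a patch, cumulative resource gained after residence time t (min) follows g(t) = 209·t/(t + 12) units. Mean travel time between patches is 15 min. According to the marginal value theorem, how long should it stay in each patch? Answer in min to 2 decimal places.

13.42 min

By the marginal value theorem, leave when the instantaneous gain rate g'(t) equals the habitat-wide average g(t)/(T + t).
g'(t) = 209·12/(t + 12)². Setting 209·12/(t+12)² = 209t/[(t+12)(15+t)] gives 12(15+t) = t(t+12), so t² = 12×15 = 180.
t* = √180 = 13.42 min.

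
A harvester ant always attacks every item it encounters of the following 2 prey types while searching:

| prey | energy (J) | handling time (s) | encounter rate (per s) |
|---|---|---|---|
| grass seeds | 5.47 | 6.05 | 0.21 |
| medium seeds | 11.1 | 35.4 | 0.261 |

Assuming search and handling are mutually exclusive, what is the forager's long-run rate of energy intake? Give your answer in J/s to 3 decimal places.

0.352 J/s

R = (0.21×5.47 + 0.261×11.1) / (1 + 0.21×6.05 + 0.261×35.4) = 4.046/11.51 = 0.3515 J/s.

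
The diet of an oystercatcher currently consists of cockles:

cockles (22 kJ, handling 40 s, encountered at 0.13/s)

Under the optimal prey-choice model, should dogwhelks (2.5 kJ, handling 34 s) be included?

No

On cockles alone, R = ΣλE/(1+Σλh) = 2.86/6.2 = 0.4613 kJ/s.
Profitability of dogwhelks: 2.5/34 = 0.07353 kJ/s.
0.07353 < 0.4613, so adding dogwhelks would lower the average — exclude it.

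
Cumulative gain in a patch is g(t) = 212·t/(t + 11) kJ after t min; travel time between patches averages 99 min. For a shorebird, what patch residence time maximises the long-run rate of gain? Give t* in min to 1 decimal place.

33.0 min

By the marginal value theorem, leave when the instantaneous gain rate g'(t) equals the habitat-wide average g(t)/(T + t).
g'(t) = 212·11/(t + 11)². Setting 212·11/(t+11)² = 212t/[(t+11)(99+t)] gives 11(99+t) = t(t+11), so t² = 11×99 = 1089.
t* = √1089 = 33 min.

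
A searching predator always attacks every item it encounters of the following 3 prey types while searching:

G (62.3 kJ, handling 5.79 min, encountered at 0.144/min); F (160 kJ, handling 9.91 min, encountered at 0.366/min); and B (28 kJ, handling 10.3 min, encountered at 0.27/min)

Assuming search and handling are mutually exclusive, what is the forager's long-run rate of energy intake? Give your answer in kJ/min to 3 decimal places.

Energy encountered per unit search time: 0.144×62.3 + 0.366×160 + 0.27×28 = 75.09 kJ/min.
Handling time per unit search time: 0.144×5.79 + 0.366×9.91 + 0.27×10.3 = 7.242.
Rate = 75.09/(1 + 7.242) = 9.111 kJ/min.

9.111 kJ/min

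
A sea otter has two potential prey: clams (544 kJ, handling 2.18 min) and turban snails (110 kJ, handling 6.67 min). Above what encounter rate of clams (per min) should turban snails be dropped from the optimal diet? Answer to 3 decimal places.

0.032 per min

At the threshold, the rate on clams alone equals the profitability of turban snails: λ·544/(1 + λ·2.18) = 110/6.67 = 16.49.
Rearranging, λ(544 − 16.49×2.18) = 16.49, so λ = 16.49/508 = 0.03246 per min.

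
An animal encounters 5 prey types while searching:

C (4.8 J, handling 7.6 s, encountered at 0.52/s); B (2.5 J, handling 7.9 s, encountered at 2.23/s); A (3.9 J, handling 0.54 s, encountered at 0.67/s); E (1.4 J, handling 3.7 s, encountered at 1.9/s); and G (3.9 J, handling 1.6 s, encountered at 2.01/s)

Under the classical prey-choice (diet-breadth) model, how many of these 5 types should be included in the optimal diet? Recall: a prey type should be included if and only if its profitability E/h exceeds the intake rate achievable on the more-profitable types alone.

2

E/h in descending order: A 7.22, G 2.44, C 0.632, E 0.378, B 0.316 J/s. The optimal diet is the largest prefix of this list for which every included type satisfies E_i/h_i > R on the types above it.
Rate on top 1: 1.919. G: 2.44 > 1.919 → include.
Rate on top 2: 2.283. C: 0.632 < 2.283 → exclude; stop.
Optimal diet: A, G — 2 of 5 types.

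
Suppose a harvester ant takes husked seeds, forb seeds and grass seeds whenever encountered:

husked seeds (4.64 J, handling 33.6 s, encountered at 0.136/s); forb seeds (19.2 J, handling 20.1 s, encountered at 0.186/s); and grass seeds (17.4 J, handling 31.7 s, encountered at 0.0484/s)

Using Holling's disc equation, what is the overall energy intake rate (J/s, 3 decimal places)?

R = (0.136×4.64 + 0.186×19.2 + 0.0484×17.4) / (1 + 0.136×33.6 + 0.186×20.1 + 0.0484×31.7) = 5.044/10.84 = 0.4652 J/s.

0.465 J/s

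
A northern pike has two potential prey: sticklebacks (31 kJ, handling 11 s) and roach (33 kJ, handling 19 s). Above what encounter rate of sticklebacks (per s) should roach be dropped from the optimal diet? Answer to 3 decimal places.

At the threshold, the rate on sticklebacks alone equals the profitability of roach: λ·31/(1 + λ·11) = 33/19 = 1.737.
Rearranging, λ(31 − 1.737×11) = 1.737, so λ = 1.737/11.89 = 0.146 per s.

0.146 per s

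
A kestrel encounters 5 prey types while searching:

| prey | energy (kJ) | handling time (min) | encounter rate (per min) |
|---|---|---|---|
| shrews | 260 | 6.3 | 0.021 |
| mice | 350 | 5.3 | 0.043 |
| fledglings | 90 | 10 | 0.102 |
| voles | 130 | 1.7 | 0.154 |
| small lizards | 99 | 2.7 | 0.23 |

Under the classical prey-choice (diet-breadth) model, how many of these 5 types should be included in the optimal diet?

Rank by E/h (kJ/min): voles 76.5, mice 66, shrews 41.3, small lizards 36.7, fledglings 9. Include each in turn until the next type's E/h falls below the running intake rate.
Rate on top 1: 15.87. mice: 66 > 15.87 → include.
Rate on top 2: 23.54. shrews: 41.3 > 23.54 → include.
Rate on top 3: 24.99. small lizards: 36.7 > 24.99 → include.
Rate on top 4: 28.22. fledglings: 9 < 28.22 → exclude; stop.
Optimal diet: voles, mice, shrews, small lizards — 4 of 5 types.

4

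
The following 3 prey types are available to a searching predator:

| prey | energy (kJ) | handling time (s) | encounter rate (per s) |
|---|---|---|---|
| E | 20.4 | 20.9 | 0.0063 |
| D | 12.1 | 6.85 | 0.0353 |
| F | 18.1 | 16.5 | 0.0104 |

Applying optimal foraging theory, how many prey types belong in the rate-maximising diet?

E/h in descending order: D 1.77, F 1.1, E 0.976 kJ/s. The optimal diet is the largest prefix of this list for which every included type satisfies E_i/h_i > R on the types above it.
Rate on top 1: 0.344. F: 1.1 > 0.344 → include.
Rate on top 2: 0.4354. E: 0.976 > 0.4354 → include.
Optimal diet: D, F, E — 3 of 3 types.

3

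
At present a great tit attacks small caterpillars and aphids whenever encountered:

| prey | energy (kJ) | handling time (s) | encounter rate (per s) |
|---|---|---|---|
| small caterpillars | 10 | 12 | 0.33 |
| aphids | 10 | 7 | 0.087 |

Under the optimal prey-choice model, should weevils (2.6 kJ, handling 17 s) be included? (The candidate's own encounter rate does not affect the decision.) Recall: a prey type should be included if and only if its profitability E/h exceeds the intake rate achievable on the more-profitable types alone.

Intake rate on the current diet: R = (0.33×10 + 0.087×10) / (1 + 0.33×12 + 0.087×7) = 4.17/5.569 = 0.7488 kJ/s.
Profitability of weevils: 2.6/17 = 0.1529 kJ/s.
Since 0.1529 < R, time spent handling weevils is better spent searching.

No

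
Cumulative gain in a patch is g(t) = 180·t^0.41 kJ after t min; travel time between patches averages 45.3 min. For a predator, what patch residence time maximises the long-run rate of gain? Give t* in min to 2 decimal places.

31.48 min

Maximise g(t)/(T+t): set derivative to zero → g'(t)(T+t) = g(t).
g'(t) = 0.41·180·t^-0.59. Setting 0.41·180·t^-0.59 = 180·t^0.41/(45.3+t) gives 0.41(45.3+t) = t, so 0.59·t = 0.41×45.3.
t* = 0.41×45.3/0.59 = 31.48 min.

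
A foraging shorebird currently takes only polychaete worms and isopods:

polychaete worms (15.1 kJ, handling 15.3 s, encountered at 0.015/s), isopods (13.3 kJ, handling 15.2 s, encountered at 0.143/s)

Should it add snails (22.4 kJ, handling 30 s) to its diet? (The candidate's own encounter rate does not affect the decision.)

Intake rate on the current diet: R = (0.015×15.1 + 0.143×13.3) / (1 + 0.015×15.3 + 0.143×15.2) = 2.128/3.403 = 0.6254 kJ/s.
snails: E/h = 22.4/30 = 0.7467 kJ/s.
0.7467 > 0.6254, so adding snails raises the average — include it.

Yes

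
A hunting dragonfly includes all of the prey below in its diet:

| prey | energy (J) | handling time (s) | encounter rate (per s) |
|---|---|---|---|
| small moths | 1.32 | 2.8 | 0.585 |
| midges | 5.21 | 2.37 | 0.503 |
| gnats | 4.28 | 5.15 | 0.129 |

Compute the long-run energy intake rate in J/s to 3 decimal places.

R = (0.585×1.32 + 0.503×5.21 + 0.129×4.28) / (1 + 0.585×2.8 + 0.503×2.37 + 0.129×5.15) = 3.945/4.494 = 0.8777 J/s.

0.878 J/s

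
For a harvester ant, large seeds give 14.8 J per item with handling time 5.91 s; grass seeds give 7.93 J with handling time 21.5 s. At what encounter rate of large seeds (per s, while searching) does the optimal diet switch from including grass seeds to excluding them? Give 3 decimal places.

0.029 per s

The zero-one rule: include grass seeds iff E₂/h₂ > λE₁/(1+λh₁). Equality gives the switch point.
λE₁h₂ = E₂ + λE₂h₁ ⇒ λ = E₂/(E₁h₂ − E₂h₁) = 7.93/(318.2 − 46.87) = 0.02923 per s.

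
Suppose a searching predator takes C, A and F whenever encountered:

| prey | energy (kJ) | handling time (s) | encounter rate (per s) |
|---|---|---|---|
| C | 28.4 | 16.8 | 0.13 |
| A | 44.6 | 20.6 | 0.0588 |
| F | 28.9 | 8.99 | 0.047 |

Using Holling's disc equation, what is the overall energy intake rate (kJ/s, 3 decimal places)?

1.593 kJ/s

R = (0.13×28.4 + 0.0588×44.6 + 0.047×28.9) / (1 + 0.13×16.8 + 0.0588×20.6 + 0.047×8.99) = 7.673/4.818 = 1.593 kJ/s.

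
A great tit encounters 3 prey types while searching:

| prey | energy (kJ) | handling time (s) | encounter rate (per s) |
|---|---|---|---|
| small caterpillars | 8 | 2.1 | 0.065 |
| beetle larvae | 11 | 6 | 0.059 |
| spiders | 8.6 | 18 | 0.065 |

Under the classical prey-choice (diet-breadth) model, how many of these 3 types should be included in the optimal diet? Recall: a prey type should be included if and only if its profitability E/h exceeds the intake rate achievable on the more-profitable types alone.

2

Rank by E/h (kJ/s): small caterpillars 3.81, beetle larvae 1.83, spiders 0.478. Include each in turn until the next type's E/h falls below the running intake rate.
Rate on top 1: 0.4575. beetle larvae: 1.83 > 0.4575 → include.
Rate on top 2: 0.7843. spiders: 0.478 < 0.7843 → exclude; stop.
Optimal diet: small caterpillars, beetle larvae — 2 of 3 types.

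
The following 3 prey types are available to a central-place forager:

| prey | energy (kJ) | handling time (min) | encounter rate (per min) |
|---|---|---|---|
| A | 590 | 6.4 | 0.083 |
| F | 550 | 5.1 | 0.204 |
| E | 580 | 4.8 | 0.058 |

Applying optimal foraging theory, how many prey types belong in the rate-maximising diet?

E/h in descending order: E 121, F 108, A 92.2 kJ/min. The optimal diet is the largest prefix of this list for which every included type satisfies E_i/h_i > R on the types above it.
Rate on top 1: 26.31. F: 108 > 26.31 → include.
Rate on top 2: 62.89. A: 92.2 > 62.89 → include.
Optimal diet: E, F, A — 3 of 3 types.

3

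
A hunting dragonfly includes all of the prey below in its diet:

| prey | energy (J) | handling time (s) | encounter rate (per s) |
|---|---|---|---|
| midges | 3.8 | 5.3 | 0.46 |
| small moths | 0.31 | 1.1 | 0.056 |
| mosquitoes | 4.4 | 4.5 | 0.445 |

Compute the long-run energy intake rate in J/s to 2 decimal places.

0.68 J/s

R = (0.46×3.8 + 0.056×0.31 + 0.445×4.4) / (1 + 0.46×5.3 + 0.056×1.1 + 0.445×4.5) = 3.723/5.502 = 0.6767 J/s.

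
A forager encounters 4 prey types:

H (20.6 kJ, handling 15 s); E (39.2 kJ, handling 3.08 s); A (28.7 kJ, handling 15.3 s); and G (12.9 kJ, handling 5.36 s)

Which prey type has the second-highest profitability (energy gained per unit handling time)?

In descending order of E/h:
E: 39.2/3.08 = 12.7 kJ/s
G: 12.9/5.36 = 2.41 kJ/s
A: 28.7/15.3 = 1.88 kJ/s
H: 20.6/15 = 1.37 kJ/s

G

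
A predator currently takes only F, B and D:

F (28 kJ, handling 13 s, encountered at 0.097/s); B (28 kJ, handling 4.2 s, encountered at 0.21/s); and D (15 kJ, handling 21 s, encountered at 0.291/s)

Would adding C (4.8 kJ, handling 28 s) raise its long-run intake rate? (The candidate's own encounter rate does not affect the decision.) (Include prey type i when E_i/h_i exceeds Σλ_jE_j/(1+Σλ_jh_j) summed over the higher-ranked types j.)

Intake rate on the current diet: R = (0.097×28 + 0.21×28 + 0.291×15) / (1 + 0.097×13 + 0.21×4.2 + 0.291×21) = 12.96/9.254 = 1.401 kJ/s.
Profitability of C: 4.8/28 = 0.1714 kJ/s.
Since 0.1714 < R, time spent handling C is better spent searching.

No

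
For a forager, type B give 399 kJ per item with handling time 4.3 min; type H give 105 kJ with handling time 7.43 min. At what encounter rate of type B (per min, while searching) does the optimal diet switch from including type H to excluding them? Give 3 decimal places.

0.042 per min

The zero-one rule: include type H iff E₂/h₂ > λE₁/(1+λh₁). Equality gives the switch point.
λE₁h₂ = E₂ + λE₂h₁ ⇒ λ = E₂/(E₁h₂ − E₂h₁) = 105/(2965 − 451.5) = 0.04178 per min.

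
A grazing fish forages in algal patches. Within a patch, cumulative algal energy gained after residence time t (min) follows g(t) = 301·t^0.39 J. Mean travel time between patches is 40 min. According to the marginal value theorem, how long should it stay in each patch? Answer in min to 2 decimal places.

25.57 min

Optimal t* satisfies g'(t*) = g(t*)/(T + t*).
g'(t) = 0.39·301·t^-0.61. Setting 0.39·301·t^-0.61 = 301·t^0.39/(40+t) gives 0.39(40+t) = t, so 0.61·t = 0.39×40.
t* = 0.39×40/0.61 = 25.57 min.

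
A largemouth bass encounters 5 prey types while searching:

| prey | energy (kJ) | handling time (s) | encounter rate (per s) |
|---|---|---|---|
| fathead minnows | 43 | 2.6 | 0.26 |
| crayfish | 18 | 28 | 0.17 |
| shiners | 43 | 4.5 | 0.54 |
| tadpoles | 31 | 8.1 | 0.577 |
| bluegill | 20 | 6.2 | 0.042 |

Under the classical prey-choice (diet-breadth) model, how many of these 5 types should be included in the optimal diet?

Profitabilities (E/h, kJ/s): fathead minnows 16.5, shiners 9.56, tadpoles 3.83, bluegill 3.23, crayfish 0.643. Add prey in this order while the next type's profitability exceeds the intake rate on those already taken.
Rate on top 1: 6.671. shiners: 9.56 > 6.671 → include.
Rate on top 2: 8.378. tadpoles: 3.83 < 8.378 → exclude; stop.
Optimal diet: fathead minnows, shiners — 2 of 5 types.

2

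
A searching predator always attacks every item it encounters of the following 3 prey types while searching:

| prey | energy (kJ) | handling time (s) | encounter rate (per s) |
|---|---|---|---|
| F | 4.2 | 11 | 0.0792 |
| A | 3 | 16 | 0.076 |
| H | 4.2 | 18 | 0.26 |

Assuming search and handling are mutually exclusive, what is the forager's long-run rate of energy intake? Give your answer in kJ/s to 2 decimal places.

R = (0.0792×4.2 + 0.076×3 + 0.26×4.2) / (1 + 0.0792×11 + 0.076×16 + 0.26×18) = 1.653/7.767 = 0.2128 kJ/s.

0.21 kJ/s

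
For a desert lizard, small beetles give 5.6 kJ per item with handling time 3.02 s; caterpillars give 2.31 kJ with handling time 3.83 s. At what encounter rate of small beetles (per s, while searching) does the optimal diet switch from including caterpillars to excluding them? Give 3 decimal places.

0.160 per s

At the threshold, the rate on small beetles alone equals the profitability of caterpillars: λ·5.6/(1 + λ·3.02) = 2.31/3.83 = 0.6031.
Rearranging, λ(5.6 − 0.6031×3.02) = 0.6031, so λ = 0.6031/3.779 = 0.1596 per s.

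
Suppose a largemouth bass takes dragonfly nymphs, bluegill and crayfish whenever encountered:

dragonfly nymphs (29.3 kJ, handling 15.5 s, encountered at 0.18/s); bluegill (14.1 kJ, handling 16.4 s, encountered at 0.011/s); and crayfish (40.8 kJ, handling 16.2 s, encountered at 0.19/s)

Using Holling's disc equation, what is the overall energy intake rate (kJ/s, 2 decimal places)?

R = Σλ_iE_i / (1 + Σλ_ih_i)
Numerator: 0.18×29.3 + 0.011×14.1 + 0.19×40.8 = 13.18
Denominator: 1 + 0.18×15.5 + 0.011×16.4 + 0.19×16.2 = 7.048
R = 13.18/7.048 = 1.87 kJ/s

1.87 kJ/s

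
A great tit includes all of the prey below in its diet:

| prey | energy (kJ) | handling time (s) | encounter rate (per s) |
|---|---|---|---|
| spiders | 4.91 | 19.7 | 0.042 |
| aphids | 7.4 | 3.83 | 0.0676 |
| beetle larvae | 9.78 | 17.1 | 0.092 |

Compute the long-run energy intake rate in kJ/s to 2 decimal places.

0.44 kJ/s

R = (0.042×4.91 + 0.0676×7.4 + 0.092×9.78) / (1 + 0.042×19.7 + 0.0676×3.83 + 0.092×17.1) = 1.606/3.66 = 0.4389 kJ/s.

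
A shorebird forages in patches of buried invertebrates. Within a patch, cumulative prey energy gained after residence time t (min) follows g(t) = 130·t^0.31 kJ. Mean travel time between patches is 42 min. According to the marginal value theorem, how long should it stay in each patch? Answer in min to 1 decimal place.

18.9 min

Optimal t* satisfies g'(t*) = g(t*)/(T + t*).
g'(t) = 0.31·130·t^-0.69. Setting 0.31·130·t^-0.69 = 130·t^0.31/(42+t) gives 0.31(42+t) = t, so 0.69·t = 0.31×42.
t* = 0.31×42/0.69 = 18.87 min.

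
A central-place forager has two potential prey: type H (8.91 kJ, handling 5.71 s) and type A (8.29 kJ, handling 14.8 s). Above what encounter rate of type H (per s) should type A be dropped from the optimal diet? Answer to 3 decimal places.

The zero-one rule: include type A iff E₂/h₂ > λE₁/(1+λh₁). Equality gives the switch point.
λE₁h₂ = E₂ + λE₂h₁ ⇒ λ = E₂/(E₁h₂ − E₂h₁) = 8.29/(131.9 − 47.34) = 0.09807 per s.

0.098 per s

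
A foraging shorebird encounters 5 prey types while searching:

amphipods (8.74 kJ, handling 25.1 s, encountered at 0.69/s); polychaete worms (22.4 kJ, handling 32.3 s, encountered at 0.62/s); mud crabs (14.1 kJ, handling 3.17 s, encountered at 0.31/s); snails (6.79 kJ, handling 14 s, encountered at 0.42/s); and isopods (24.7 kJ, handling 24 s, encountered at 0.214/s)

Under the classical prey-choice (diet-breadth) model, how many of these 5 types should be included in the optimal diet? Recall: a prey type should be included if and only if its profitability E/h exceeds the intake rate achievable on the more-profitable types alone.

E/h in descending order: mud crabs 4.45, isopods 1.03, polychaete worms 0.693, snails 0.485, amphipods 0.348 kJ/s. The optimal diet is the largest prefix of this list for which every included type satisfies E_i/h_i > R on the types above it.
Rate on top 1: 2.205. isopods: 1.03 < 2.205 → exclude; stop.
Optimal diet: mud crabs — 1 of 5 types.

1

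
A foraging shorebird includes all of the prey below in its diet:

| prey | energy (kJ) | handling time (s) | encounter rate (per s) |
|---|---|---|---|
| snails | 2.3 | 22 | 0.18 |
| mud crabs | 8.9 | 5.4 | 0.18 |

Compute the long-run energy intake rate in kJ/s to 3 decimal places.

0.340 kJ/s

Energy encountered per unit search time: 0.18×2.3 + 0.18×8.9 = 2.016 kJ/s.
Handling time per unit search time: 0.18×22 + 0.18×5.4 = 4.932.
Rate = 2.016/(1 + 4.932) = 0.3399 kJ/s.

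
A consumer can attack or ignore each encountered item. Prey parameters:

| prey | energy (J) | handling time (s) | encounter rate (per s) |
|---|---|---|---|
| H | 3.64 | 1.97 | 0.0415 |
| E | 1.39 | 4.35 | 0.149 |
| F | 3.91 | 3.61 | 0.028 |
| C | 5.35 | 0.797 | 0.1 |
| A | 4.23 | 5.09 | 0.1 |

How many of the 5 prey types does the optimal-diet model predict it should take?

E/h in descending order: C 6.71, H 1.85, F 1.08, A 0.831, E 0.32 J/s. The optimal diet is the largest prefix of this list for which every included type satisfies E_i/h_i > R on the types above it.
Rate on top 1: 0.4955. H: 1.85 > 0.4955 → include.
Rate on top 2: 0.5907. F: 1.08 > 0.5907 → include.
Rate on top 3: 0.6301. A: 0.831 > 0.6301 → include.
Rate on top 4: 0.6878. E: 0.32 < 0.6878 → exclude; stop.
Optimal diet: C, H, F, A — 4 of 5 types.

4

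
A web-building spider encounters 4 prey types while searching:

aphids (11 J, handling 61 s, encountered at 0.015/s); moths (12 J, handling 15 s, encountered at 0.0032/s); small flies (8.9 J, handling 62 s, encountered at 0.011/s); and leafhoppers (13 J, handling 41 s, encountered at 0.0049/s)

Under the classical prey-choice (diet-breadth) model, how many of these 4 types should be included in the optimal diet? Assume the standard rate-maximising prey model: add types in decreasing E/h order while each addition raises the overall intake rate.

4

Rank by E/h (J/s): moths 0.8, leafhoppers 0.317, aphids 0.18, small flies 0.144. Include each in turn until the next type's E/h falls below the running intake rate.
Rate on top 1: 0.03664. leafhoppers: 0.317 > 0.03664 → include.
Rate on top 2: 0.08175. aphids: 0.18 > 0.08175 → include.
Rate on top 3: 0.1234. small flies: 0.144 > 0.1234 → include.
Optimal diet: moths, leafhoppers, aphids, small flies — 4 of 4 types.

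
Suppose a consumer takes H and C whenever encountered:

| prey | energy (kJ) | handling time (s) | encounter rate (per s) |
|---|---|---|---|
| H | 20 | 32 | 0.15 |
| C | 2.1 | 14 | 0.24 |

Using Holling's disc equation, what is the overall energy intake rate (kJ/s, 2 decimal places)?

R = Σλ_iE_i / (1 + Σλ_ih_i)
Numerator: 0.15×20 + 0.24×2.1 = 3.504
Denominator: 1 + 0.15×32 + 0.24×14 = 9.16
R = 3.504/9.16 = 0.3825 kJ/s

0.38 kJ/s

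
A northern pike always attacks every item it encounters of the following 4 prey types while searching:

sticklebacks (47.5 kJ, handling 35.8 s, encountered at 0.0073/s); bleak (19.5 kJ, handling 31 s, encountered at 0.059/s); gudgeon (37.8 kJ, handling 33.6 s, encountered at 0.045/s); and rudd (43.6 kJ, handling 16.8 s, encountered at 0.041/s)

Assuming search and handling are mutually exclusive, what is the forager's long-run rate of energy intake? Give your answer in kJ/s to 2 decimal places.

0.94 kJ/s

R = (0.0073×47.5 + 0.059×19.5 + 0.045×37.8 + 0.041×43.6) / (1 + 0.0073×35.8 + 0.059×31 + 0.045×33.6 + 0.041×16.8) = 4.986/5.291 = 0.9423 kJ/s.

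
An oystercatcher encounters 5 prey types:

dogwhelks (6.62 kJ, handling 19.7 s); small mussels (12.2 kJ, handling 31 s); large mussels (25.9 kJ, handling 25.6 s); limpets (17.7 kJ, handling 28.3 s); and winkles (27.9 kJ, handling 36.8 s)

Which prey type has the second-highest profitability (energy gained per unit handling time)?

winkles

Profitability E/h (kJ/s): dogwhelks = 6.62/19.7 = 0.336, small mussels = 12.2/31 = 0.394, large mussels = 25.9/25.6 = 1.01, limpets = 17.7/28.3 = 0.625, winkles = 27.9/36.8 = 0.758.
Ranked: large mussels > winkles > limpets > small mussels > dogwhelks.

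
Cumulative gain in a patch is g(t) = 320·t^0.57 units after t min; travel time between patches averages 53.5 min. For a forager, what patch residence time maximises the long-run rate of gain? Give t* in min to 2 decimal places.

Optimal t* satisfies g'(t*) = g(t*)/(T + t*).
g'(t) = 0.57·320·t^-0.43. Setting 0.57·320·t^-0.43 = 320·t^0.57/(53.5+t) gives 0.57(53.5+t) = t, so 0.43·t = 0.57×53.5.
t* = 0.57×53.5/0.43 = 70.92 min.

70.92 min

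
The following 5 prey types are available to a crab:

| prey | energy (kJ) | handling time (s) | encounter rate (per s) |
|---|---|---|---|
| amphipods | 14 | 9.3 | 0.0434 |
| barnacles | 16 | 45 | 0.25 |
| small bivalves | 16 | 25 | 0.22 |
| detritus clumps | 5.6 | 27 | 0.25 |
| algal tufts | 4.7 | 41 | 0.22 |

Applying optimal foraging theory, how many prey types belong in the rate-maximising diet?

2

E/h in descending order: amphipods 1.51, small bivalves 0.64, barnacles 0.356, detritus clumps 0.207, algal tufts 0.115 kJ/s. The optimal diet is the largest prefix of this list for which every included type satisfies E_i/h_i > R on the types above it.
Rate on top 1: 0.4329. small bivalves: 0.64 > 0.4329 → include.
Rate on top 2: 0.5979. barnacles: 0.356 < 0.5979 → exclude; stop.
Optimal diet: amphipods, small bivalves — 2 of 5 types.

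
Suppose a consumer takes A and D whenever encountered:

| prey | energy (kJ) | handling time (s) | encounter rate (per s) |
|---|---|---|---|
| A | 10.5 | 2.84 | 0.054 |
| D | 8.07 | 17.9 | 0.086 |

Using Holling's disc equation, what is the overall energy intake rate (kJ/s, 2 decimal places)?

0.47 kJ/s

R = Σλ_iE_i / (1 + Σλ_ih_i)
Numerator: 0.054×10.5 + 0.086×8.07 = 1.261
Denominator: 1 + 0.054×2.84 + 0.086×17.9 = 2.693
R = 1.261/2.693 = 0.4683 kJ/s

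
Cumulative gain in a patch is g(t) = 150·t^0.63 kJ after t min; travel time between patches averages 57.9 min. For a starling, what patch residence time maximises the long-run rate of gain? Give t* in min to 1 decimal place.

By the marginal value theorem, leave when the instantaneous gain rate g'(t) equals the habitat-wide average g(t)/(T + t).
g'(t) = 0.63·150·t^-0.37. Setting 0.63·150·t^-0.37 = 150·t^0.63/(57.9+t) gives 0.63(57.9+t) = t, so 0.37·t = 0.63×57.9.
t* = 0.63×57.9/0.37 = 98.59 min.

98.6 min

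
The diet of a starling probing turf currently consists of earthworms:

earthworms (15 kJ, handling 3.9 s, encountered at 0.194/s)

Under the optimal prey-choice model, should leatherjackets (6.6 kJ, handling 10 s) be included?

No

Intake rate on the current diet: R = (0.194×15) / (1 + 0.194×3.9) = 2.91/1.757 = 1.657 kJ/s.
leatherjackets: E/h = 6.6/10 = 0.66 kJ/s.
0.66 < 1.657, so adding leatherjackets would lower the average — exclude it.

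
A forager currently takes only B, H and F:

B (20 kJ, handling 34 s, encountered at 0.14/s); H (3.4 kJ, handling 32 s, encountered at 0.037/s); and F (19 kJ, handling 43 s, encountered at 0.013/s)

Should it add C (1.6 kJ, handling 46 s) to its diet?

No

Current rate: (0.14×20 + 0.037×3.4 + 0.013×19)/(1 + 0.14×34 + 0.037×32 + 0.013×43) = 0.4229 kJ/s.
Profitability of C: 1.6/46 = 0.03478 kJ/s.
0.03478 < 0.4229, so adding C would lower the average — exclude it.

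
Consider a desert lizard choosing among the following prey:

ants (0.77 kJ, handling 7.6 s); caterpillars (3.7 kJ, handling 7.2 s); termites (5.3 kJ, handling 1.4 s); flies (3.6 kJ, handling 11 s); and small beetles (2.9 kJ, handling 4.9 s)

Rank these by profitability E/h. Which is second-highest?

In descending order of E/h:
termites: 5.3/1.4 = 3.79 kJ/s
small beetles: 2.9/4.9 = 0.592 kJ/s
caterpillars: 3.7/7.2 = 0.514 kJ/s
flies: 3.6/11 = 0.327 kJ/s
ants: 0.77/7.6 = 0.101 kJ/s

small beetles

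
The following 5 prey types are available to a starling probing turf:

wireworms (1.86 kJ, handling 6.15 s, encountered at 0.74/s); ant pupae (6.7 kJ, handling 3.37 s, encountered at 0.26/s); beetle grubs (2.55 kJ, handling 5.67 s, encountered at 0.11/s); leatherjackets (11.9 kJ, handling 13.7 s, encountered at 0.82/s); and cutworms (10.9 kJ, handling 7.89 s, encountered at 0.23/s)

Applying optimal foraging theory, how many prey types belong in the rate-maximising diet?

2

Profitabilities (E/h, kJ/s): ant pupae 1.99, cutworms 1.38, leatherjackets 0.869, beetle grubs 0.45, wireworms 0.302. Add prey in this order while the next type's profitability exceeds the intake rate on those already taken.
Rate on top 1: 0.9285. cutworms: 1.38 > 0.9285 → include.
Rate on top 2: 1.151. leatherjackets: 0.869 < 1.151 → exclude; stop.
Optimal diet: ant pupae, cutworms — 2 of 5 types.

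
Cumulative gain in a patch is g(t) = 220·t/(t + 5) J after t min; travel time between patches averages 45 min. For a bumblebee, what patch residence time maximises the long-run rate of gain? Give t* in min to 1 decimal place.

By the marginal value theorem, leave when the instantaneous gain rate g'(t) equals the habitat-wide average g(t)/(T + t).
g'(t) = 220·5/(t + 5)². Setting 220·5/(t+5)² = 220t/[(t+5)(45+t)] gives 5(45+t) = t(t+5), so t² = 5×45 = 225.
t* = √225 = 15 min.

15.0 min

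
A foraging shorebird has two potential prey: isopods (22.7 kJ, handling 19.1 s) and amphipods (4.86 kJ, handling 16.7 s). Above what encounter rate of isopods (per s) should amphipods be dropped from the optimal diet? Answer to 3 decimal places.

0.017 per s

Drop amphipods once their profitability E₂/h₂ falls below the rate achievable on isopods alone: E₂/h₂ = λE₁/(1 + λh₁).
Solve for λ: λE₁h₂ = E₂(1 + λh₁) → λ(E₁h₂ − E₂h₁) = E₂ → λ = E₂/(E₁h₂ − E₂h₁).
λ = 4.86/(22.7×16.7 − 4.86×19.1) = 4.86/286.3 = 0.01698 per s.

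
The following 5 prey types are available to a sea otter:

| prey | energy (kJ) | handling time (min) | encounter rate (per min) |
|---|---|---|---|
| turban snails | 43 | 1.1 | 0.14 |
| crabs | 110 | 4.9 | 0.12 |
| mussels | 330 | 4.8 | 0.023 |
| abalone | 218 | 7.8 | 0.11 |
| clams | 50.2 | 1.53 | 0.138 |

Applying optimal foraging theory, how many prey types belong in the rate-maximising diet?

5

E/h in descending order: mussels 68.8, turban snails 39.1, clams 32.8, abalone 27.9, crabs 22.4 kJ/min. The optimal diet is the largest prefix of this list for which every included type satisfies E_i/h_i > R on the types above it.
Rate on top 1: 6.835. turban snails: 39.1 > 6.835 → include.
Rate on top 2: 10.76. clams: 32.8 > 10.76 → include.
Rate on top 3: 13.92. abalone: 27.9 > 13.92 → include.
Rate on top 4: 19.08. crabs: 22.4 > 19.08 → include.
Optimal diet: mussels, turban snails, clams, abalone, crabs — 5 of 5 types.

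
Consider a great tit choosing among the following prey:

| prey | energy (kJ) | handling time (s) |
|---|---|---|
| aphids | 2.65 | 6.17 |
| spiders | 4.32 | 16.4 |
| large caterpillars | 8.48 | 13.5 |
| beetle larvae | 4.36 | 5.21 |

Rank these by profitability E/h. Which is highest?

Profitability E/h (kJ/s): aphids = 2.65/6.17 = 0.429, spiders = 4.32/16.4 = 0.263, large caterpillars = 8.48/13.5 = 0.628, beetle larvae = 4.36/5.21 = 0.837.
Ranked: beetle larvae > large caterpillars > aphids > spiders.

beetle larvae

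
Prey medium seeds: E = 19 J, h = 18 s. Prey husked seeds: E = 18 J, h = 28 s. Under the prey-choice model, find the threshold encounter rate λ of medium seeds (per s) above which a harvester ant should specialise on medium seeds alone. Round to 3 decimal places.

The zero-one rule: include husked seeds iff E₂/h₂ > λE₁/(1+λh₁). Equality gives the switch point.
λE₁h₂ = E₂ + λE₂h₁ ⇒ λ = E₂/(E₁h₂ − E₂h₁) = 18/(532 − 324) = 0.08654 per s.

0.087 per s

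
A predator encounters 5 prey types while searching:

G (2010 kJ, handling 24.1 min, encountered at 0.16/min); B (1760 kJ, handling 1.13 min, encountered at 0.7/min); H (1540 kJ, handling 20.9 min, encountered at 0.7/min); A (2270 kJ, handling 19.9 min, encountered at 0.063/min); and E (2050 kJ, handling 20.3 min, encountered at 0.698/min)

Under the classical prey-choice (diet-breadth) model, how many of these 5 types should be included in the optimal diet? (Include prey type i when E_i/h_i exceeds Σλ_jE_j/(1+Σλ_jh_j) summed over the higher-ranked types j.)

E/h in descending order: B 1.56e+03, A 114, E 101, G 83.4, H 73.7 kJ/min. The optimal diet is the largest prefix of this list for which every included type satisfies E_i/h_i > R on the types above it.
Rate on top 1: 687.9. A: 114 < 687.9 → exclude; stop.
Optimal diet: B — 1 of 5 types.

1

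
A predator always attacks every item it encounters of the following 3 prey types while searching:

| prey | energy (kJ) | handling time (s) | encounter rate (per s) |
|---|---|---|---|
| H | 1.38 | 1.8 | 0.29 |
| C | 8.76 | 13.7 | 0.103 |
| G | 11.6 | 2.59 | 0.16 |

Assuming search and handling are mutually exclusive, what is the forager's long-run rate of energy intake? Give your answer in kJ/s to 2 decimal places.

0.94 kJ/s

R = (0.29×1.38 + 0.103×8.76 + 0.16×11.6) / (1 + 0.29×1.8 + 0.103×13.7 + 0.16×2.59) = 3.158/3.347 = 0.9435 kJ/s.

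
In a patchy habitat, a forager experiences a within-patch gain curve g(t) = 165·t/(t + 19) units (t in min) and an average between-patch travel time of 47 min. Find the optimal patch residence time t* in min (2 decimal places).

By the marginal value theorem, leave when the instantaneous gain rate g'(t) equals the habitat-wide average g(t)/(T + t).
g'(t) = 165·19/(t + 19)². Setting 165·19/(t+19)² = 165t/[(t+19)(47+t)] gives 19(47+t) = t(t+19), so t² = 19×47 = 893.
t* = √893 = 29.88 min.

29.88 min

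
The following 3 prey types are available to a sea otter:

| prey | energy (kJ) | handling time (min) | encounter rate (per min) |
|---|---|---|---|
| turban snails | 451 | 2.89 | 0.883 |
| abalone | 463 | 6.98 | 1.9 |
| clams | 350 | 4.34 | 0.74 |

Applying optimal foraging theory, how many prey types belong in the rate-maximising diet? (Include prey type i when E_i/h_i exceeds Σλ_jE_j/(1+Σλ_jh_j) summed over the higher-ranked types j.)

1

E/h in descending order: turban snails 156, clams 80.6, abalone 66.3 kJ/min. The optimal diet is the largest prefix of this list for which every included type satisfies E_i/h_i > R on the types above it.
Rate on top 1: 112.1. clams: 80.6 < 112.1 → exclude; stop.
Optimal diet: turban snails — 1 of 3 types.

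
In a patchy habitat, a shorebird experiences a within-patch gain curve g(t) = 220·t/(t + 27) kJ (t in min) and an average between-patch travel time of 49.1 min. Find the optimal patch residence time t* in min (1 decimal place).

36.4 min

By the marginal value theorem, leave when the instantaneous gain rate g'(t) equals the habitat-wide average g(t)/(T + t).
g'(t) = 220·27/(t + 27)². Setting 220·27/(t+27)² = 220t/[(t+27)(49.1+t)] gives 27(49.1+t) = t(t+27), so t² = 27×49.1 = 1326.
t* = √1326 = 36.41 min.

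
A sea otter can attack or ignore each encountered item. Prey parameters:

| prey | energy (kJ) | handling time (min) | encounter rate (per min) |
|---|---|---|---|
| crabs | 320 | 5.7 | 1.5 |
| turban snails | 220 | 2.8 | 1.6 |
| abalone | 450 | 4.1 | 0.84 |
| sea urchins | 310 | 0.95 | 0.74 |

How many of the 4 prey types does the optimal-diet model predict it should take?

1

E/h in descending order: sea urchins 326, abalone 110, turban snails 78.6, crabs 56.1 kJ/min. The optimal diet is the largest prefix of this list for which every included type satisfies E_i/h_i > R on the types above it.
Rate on top 1: 134.7. abalone: 110 < 134.7 → exclude; stop.
Optimal diet: sea urchins — 1 of 4 types.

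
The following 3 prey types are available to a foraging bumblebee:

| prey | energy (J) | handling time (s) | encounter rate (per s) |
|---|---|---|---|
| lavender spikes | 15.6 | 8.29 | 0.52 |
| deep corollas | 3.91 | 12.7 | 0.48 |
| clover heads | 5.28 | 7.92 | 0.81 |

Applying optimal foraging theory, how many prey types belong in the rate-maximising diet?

Profitabilities (E/h, J/s): lavender spikes 1.88, clover heads 0.667, deep corollas 0.308. Add prey in this order while the next type's profitability exceeds the intake rate on those already taken.
Rate on top 1: 1.527. clover heads: 0.667 < 1.527 → exclude; stop.
Optimal diet: lavender spikes — 1 of 3 types.

1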